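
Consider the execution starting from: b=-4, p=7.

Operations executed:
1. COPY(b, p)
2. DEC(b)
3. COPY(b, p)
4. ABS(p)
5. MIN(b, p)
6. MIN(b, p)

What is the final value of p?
p = 7

Tracing execution:
Step 1: COPY(b, p) → p = 7
Step 2: DEC(b) → p = 7
Step 3: COPY(b, p) → p = 7
Step 4: ABS(p) → p = 7
Step 5: MIN(b, p) → p = 7
Step 6: MIN(b, p) → p = 7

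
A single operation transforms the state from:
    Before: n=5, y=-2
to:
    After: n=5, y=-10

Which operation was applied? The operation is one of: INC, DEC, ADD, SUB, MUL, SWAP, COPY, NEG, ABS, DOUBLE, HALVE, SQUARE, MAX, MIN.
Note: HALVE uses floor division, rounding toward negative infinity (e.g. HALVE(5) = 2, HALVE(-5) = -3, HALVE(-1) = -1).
MUL(y, n)

Analyzing the change:
Before: n=5, y=-2
After: n=5, y=-10
Variable y changed from -2 to -10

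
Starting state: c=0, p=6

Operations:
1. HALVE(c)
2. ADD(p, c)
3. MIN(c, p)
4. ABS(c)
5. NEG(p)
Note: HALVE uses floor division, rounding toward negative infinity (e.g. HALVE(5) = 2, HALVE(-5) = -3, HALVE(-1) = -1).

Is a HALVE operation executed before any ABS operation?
Yes

First HALVE: step 1
First ABS: step 4
Since 1 < 4, HALVE comes first.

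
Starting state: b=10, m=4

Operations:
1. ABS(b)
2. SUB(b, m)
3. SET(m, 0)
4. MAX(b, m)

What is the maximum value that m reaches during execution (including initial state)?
4

Values of m at each step:
Initial: m = 4 ← maximum
After step 1: m = 4
After step 2: m = 4
After step 3: m = 0
After step 4: m = 0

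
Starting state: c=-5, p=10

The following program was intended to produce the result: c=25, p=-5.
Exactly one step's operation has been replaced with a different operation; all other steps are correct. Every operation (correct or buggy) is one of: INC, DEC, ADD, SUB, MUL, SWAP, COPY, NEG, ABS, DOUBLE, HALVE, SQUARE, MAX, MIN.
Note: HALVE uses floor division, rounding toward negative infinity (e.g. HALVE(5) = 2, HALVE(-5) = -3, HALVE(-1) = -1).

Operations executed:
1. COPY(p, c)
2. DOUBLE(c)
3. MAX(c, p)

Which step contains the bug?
Step 2

Trace with buggy code:
Initial: c=-5, p=10
After step 1: c=-5, p=-5
After step 2: c=-10, p=-5
After step 3: c=-5, p=-5
Actual final c=-5, p=-5 ≠ expected c=25, p=-5.
Step 2 is the only position where a single-operation replacement can produce the expected result.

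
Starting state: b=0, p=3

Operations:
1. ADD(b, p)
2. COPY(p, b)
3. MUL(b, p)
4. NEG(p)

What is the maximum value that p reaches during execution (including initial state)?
3

Values of p at each step:
Initial: p = 3 ← maximum
After step 1: p = 3
After step 2: p = 3
After step 3: p = 3
After step 4: p = -3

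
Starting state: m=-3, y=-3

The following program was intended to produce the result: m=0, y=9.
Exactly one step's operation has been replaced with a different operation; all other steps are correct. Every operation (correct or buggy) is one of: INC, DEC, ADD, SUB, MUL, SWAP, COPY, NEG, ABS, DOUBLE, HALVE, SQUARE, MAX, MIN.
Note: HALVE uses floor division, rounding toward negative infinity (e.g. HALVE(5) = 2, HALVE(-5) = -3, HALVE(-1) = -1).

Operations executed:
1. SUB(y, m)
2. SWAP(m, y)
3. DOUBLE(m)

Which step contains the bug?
Step 3

Trace with buggy code:
Initial: m=-3, y=-3
After step 1: m=-3, y=0
After step 2: m=0, y=-3
After step 3: m=0, y=-3
Actual final m=0, y=-3 ≠ expected m=0, y=9.
Step 3 is the only position where a single-operation replacement can produce the expected result.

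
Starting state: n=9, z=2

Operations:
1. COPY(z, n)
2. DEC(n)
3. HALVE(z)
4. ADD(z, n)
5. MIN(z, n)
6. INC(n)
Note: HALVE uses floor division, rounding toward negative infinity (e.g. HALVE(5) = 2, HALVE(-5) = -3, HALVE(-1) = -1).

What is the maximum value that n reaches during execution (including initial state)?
9

Values of n at each step:
Initial: n = 9 ← maximum
After step 1: n = 9
After step 2: n = 8
After step 3: n = 8
After step 4: n = 8
After step 5: n = 8
After step 6: n = 9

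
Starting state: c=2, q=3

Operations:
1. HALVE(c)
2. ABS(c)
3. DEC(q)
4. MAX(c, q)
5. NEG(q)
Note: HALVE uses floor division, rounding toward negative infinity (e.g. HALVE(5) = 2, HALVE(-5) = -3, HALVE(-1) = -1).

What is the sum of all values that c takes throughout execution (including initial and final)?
9

Values of c at each step:
Initial: c = 2
After step 1: c = 1
After step 2: c = 1
After step 3: c = 1
After step 4: c = 2
After step 5: c = 2
Sum = 2 + 1 + 1 + 1 + 2 + 2 = 9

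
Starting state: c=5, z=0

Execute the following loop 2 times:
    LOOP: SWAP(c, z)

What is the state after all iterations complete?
c=5, z=0

Iteration trace:
Start: c=5, z=0
After iteration 1: c=0, z=5
After iteration 2: c=5, z=0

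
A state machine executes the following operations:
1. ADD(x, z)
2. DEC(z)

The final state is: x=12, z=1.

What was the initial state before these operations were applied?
x=10, z=2

Working backwards:
Final state: x=12, z=1
Before step 2 (DEC(z)): x=12, z=2
Before step 1 (ADD(x, z)): x=10, z=2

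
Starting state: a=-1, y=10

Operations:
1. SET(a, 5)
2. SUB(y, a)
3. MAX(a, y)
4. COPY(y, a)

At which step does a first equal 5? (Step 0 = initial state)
Step 1

Tracing a:
Initial: a = -1
After step 1: a = 5 ← first occurrence
After step 2: a = 5
After step 3: a = 5
After step 4: a = 5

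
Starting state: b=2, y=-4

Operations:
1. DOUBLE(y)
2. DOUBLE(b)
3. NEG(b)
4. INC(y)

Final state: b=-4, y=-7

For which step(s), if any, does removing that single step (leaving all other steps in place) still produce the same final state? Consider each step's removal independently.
None - removing any single step changes the final result

Testing removal of each single step:
Without step 1: final = b=-4, y=-3 (different)
Without step 2: final = b=-2, y=-7 (different)
Without step 3: final = b=4, y=-7 (different)
Without step 4: final = b=-4, y=-8 (different)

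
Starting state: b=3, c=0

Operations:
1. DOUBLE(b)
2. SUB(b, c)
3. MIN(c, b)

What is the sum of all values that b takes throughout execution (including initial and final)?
21

Values of b at each step:
Initial: b = 3
After step 1: b = 6
After step 2: b = 6
After step 3: b = 6
Sum = 3 + 6 + 6 + 6 = 21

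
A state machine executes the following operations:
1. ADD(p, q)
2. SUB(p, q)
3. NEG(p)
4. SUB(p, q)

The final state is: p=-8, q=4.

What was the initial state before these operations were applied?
p=4, q=4

Working backwards:
Final state: p=-8, q=4
Before step 4 (SUB(p, q)): p=-4, q=4
Before step 3 (NEG(p)): p=4, q=4
Before step 2 (SUB(p, q)): p=8, q=4
Before step 1 (ADD(p, q)): p=4, q=4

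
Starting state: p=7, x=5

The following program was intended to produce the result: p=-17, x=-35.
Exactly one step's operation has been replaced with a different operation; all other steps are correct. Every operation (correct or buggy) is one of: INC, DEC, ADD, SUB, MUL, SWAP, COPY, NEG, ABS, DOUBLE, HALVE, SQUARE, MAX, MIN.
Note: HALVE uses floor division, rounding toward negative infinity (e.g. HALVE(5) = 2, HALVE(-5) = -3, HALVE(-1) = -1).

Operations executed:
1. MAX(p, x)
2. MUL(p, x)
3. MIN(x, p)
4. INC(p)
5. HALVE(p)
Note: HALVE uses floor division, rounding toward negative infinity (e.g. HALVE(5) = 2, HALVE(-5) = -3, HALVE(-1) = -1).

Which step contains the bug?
Step 1

Trace with buggy code:
Initial: p=7, x=5
After step 1: p=7, x=5
After step 2: p=35, x=5
After step 3: p=35, x=5
After step 4: p=36, x=5
After step 5: p=18, x=5
Actual final p=18, x=5 ≠ expected p=-17, x=-35.
Step 1 is the only position where a single-operation replacement can produce the expected result.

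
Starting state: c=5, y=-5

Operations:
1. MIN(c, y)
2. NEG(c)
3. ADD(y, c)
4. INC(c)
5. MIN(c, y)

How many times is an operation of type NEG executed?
1

Counting NEG operations:
Step 2: NEG(c) ← NEG
Total: 1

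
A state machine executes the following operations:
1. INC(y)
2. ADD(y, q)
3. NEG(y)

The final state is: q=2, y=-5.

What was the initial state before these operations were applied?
q=2, y=2

Working backwards:
Final state: q=2, y=-5
Before step 3 (NEG(y)): q=2, y=5
Before step 2 (ADD(y, q)): q=2, y=3
Before step 1 (INC(y)): q=2, y=2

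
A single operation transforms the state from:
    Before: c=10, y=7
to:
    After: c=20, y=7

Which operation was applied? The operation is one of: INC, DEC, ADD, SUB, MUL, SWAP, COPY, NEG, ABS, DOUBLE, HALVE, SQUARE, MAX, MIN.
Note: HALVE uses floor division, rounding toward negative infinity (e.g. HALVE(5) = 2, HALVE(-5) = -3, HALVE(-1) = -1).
DOUBLE(c)

Analyzing the change:
Before: c=10, y=7
After: c=20, y=7
Variable c changed from 10 to 20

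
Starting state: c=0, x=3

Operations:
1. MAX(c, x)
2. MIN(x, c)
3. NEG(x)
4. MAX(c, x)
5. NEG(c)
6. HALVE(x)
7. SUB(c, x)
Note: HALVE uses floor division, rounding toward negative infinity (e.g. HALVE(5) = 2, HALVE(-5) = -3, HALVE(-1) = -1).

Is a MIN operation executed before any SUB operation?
Yes

First MIN: step 2
First SUB: step 7
Since 2 < 7, MIN comes first.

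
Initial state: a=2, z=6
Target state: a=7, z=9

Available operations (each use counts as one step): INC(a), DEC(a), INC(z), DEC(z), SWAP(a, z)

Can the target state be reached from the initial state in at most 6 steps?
No

The target state cannot be reached within 6 steps.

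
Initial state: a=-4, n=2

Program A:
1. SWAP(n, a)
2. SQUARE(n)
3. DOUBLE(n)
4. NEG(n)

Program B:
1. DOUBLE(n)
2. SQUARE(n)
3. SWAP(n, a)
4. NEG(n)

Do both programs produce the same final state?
No

Program A final state: a=2, n=-32
Program B final state: a=16, n=4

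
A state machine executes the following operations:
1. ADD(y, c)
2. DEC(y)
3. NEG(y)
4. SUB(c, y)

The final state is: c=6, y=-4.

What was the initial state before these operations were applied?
c=2, y=3

Working backwards:
Final state: c=6, y=-4
Before step 4 (SUB(c, y)): c=2, y=-4
Before step 3 (NEG(y)): c=2, y=4
Before step 2 (DEC(y)): c=2, y=5
Before step 1 (ADD(y, c)): c=2, y=3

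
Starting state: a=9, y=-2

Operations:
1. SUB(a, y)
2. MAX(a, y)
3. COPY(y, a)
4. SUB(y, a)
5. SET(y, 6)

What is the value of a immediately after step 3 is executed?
a = 11

Tracing a through execution:
Initial: a = 9
After step 1 (SUB(a, y)): a = 11
After step 2 (MAX(a, y)): a = 11
After step 3 (COPY(y, a)): a = 11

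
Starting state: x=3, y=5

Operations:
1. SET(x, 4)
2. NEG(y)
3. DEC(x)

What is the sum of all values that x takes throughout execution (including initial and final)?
14

Values of x at each step:
Initial: x = 3
After step 1: x = 4
After step 2: x = 4
After step 3: x = 3
Sum = 3 + 4 + 4 + 3 = 14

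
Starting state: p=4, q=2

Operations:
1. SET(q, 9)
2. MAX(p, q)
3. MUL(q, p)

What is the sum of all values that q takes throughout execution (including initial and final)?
101

Values of q at each step:
Initial: q = 2
After step 1: q = 9
After step 2: q = 9
After step 3: q = 81
Sum = 2 + 9 + 9 + 81 = 101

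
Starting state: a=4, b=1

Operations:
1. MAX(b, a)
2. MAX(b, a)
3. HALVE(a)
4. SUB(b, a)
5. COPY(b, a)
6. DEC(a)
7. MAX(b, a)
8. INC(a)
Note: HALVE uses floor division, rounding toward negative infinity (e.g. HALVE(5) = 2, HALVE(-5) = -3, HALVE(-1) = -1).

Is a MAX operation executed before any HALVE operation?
Yes

First MAX: step 1
First HALVE: step 3
Since 1 < 3, MAX comes first.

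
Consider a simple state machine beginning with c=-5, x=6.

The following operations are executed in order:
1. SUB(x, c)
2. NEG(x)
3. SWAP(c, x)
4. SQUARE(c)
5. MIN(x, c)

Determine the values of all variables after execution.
{c: 121, x: -5}

Step-by-step execution:
Initial: c=-5, x=6
After step 1 (SUB(x, c)): c=-5, x=11
After step 2 (NEG(x)): c=-5, x=-11
After step 3 (SWAP(c, x)): c=-11, x=-5
After step 4 (SQUARE(c)): c=121, x=-5
After step 5 (MIN(x, c)): c=121, x=-5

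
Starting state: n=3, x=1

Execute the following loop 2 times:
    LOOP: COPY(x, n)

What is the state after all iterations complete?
n=3, x=3

Iteration trace:
Start: n=3, x=1
After iteration 1: n=3, x=3
After iteration 2: n=3, x=3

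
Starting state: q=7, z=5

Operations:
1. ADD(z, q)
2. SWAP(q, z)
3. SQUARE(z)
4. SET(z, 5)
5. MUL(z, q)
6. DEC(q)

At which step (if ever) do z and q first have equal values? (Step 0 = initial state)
Never

z and q never become equal during execution.

Comparing values at each step:
Initial: z=5, q=7
After step 1: z=12, q=7
After step 2: z=7, q=12
After step 3: z=49, q=12
After step 4: z=5, q=12
After step 5: z=60, q=12
After step 6: z=60, q=11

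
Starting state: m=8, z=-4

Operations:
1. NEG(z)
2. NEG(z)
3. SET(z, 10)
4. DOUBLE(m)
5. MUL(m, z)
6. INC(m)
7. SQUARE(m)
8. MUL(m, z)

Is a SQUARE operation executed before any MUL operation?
No

First SQUARE: step 7
First MUL: step 5
Since 7 > 5, MUL comes first.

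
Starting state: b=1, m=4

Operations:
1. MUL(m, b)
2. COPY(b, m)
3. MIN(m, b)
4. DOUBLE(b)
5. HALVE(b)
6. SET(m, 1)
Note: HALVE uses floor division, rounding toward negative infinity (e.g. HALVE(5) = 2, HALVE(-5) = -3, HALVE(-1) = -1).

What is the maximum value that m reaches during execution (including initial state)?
4

Values of m at each step:
Initial: m = 4 ← maximum
After step 1: m = 4
After step 2: m = 4
After step 3: m = 4
After step 4: m = 4
After step 5: m = 4
After step 6: m = 1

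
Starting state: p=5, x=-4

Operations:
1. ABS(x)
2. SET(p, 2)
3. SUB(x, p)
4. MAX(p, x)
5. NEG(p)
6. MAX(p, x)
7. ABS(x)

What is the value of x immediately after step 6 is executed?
x = 2

Tracing x through execution:
Initial: x = -4
After step 1 (ABS(x)): x = 4
After step 2 (SET(p, 2)): x = 4
After step 3 (SUB(x, p)): x = 2
After step 4 (MAX(p, x)): x = 2
After step 5 (NEG(p)): x = 2
After step 6 (MAX(p, x)): x = 2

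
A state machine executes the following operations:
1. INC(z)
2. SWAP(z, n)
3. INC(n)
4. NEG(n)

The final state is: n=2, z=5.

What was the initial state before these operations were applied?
n=5, z=-4

Working backwards:
Final state: n=2, z=5
Before step 4 (NEG(n)): n=-2, z=5
Before step 3 (INC(n)): n=-3, z=5
Before step 2 (SWAP(z, n)): n=5, z=-3
Before step 1 (INC(z)): n=5, z=-4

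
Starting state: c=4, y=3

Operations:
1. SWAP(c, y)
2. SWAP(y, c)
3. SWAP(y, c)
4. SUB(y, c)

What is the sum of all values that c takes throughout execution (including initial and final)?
17

Values of c at each step:
Initial: c = 4
After step 1: c = 3
After step 2: c = 4
After step 3: c = 3
After step 4: c = 3
Sum = 4 + 3 + 4 + 3 + 3 = 17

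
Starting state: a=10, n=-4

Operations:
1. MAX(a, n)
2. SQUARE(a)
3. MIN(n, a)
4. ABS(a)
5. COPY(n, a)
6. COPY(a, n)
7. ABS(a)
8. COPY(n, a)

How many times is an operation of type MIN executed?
1

Counting MIN operations:
Step 3: MIN(n, a) ← MIN
Total: 1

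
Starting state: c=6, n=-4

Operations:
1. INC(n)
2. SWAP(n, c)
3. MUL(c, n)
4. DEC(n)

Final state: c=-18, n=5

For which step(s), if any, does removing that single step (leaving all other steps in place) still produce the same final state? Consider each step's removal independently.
None - removing any single step changes the final result

Testing removal of each single step:
Without step 1: final = c=-24, n=5 (different)
Without step 2: final = c=-18, n=-4 (different)
Without step 3: final = c=-3, n=5 (different)
Without step 4: final = c=-18, n=6 (different)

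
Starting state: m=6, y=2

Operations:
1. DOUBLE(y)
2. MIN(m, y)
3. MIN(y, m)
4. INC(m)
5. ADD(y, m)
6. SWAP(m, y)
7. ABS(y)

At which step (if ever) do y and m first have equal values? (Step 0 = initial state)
Step 2

y and m first become equal after step 2.

Comparing values at each step:
Initial: y=2, m=6
After step 1: y=4, m=6
After step 2: y=4, m=4 ← equal!
After step 3: y=4, m=4 ← equal!
After step 4: y=4, m=5
After step 5: y=9, m=5
After step 6: y=5, m=9
After step 7: y=5, m=9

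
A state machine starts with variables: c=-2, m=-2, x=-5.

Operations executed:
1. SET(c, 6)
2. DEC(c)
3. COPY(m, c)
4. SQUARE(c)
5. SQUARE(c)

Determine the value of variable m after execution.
m = 5

Tracing execution:
Step 1: SET(c, 6) → m = -2
Step 2: DEC(c) → m = -2
Step 3: COPY(m, c) → m = 5
Step 4: SQUARE(c) → m = 5
Step 5: SQUARE(c) → m = 5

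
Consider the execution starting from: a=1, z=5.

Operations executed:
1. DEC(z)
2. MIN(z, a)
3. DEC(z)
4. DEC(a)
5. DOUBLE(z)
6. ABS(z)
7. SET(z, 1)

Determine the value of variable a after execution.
a = 0

Tracing execution:
Step 1: DEC(z) → a = 1
Step 2: MIN(z, a) → a = 1
Step 3: DEC(z) → a = 1
Step 4: DEC(a) → a = 0
Step 5: DOUBLE(z) → a = 0
Step 6: ABS(z) → a = 0
Step 7: SET(z, 1) → a = 0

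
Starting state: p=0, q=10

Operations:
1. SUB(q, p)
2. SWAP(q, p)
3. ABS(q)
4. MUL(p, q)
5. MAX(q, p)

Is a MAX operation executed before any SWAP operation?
No

First MAX: step 5
First SWAP: step 2
Since 5 > 2, SWAP comes first.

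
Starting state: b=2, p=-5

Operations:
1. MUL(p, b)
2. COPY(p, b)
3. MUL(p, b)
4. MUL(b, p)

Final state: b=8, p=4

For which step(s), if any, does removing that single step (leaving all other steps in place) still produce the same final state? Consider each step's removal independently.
Step(s) 1

Testing removal of each single step:
Without step 1: final = b=8, p=4 (same)
Without step 2: final = b=-40, p=-20 (different)
Without step 3: final = b=4, p=2 (different)
Without step 4: final = b=2, p=4 (different)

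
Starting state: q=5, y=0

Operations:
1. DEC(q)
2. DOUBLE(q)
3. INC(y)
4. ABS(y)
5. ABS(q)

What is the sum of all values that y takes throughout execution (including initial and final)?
3

Values of y at each step:
Initial: y = 0
After step 1: y = 0
After step 2: y = 0
After step 3: y = 1
After step 4: y = 1
After step 5: y = 1
Sum = 0 + 0 + 0 + 1 + 1 + 1 = 3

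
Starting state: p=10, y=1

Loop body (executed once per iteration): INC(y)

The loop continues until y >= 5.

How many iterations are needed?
4

Tracing iterations:
Initial: p=10, y=1
After iteration 1: p=10, y=2
After iteration 2: p=10, y=3
After iteration 3: p=10, y=4
After iteration 4: p=10, y=5
y >= 5 now holds, so the loop exits after 4 iterations.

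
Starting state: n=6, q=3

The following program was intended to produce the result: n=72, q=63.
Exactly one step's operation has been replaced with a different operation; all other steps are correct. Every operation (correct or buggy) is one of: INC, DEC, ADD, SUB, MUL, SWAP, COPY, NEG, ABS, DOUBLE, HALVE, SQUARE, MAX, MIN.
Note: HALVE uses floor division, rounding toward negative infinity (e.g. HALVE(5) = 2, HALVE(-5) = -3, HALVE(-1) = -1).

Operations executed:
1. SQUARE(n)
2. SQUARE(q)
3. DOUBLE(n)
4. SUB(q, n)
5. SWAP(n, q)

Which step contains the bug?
Step 5

Trace with buggy code:
Initial: n=6, q=3
After step 1: n=36, q=3
After step 2: n=36, q=9
After step 3: n=72, q=9
After step 4: n=72, q=-63
After step 5: n=-63, q=72
Actual final n=-63, q=72 ≠ expected n=72, q=63.
Step 5 is the only position where a single-operation replacement can produce the expected result.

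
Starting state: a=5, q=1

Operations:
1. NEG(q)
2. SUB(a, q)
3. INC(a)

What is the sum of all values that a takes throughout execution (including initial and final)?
23

Values of a at each step:
Initial: a = 5
After step 1: a = 5
After step 2: a = 6
After step 3: a = 7
Sum = 5 + 5 + 6 + 7 = 23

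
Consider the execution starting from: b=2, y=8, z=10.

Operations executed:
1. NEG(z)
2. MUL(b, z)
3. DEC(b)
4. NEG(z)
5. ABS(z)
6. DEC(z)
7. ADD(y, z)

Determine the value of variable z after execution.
z = 9

Tracing execution:
Step 1: NEG(z) → z = -10
Step 2: MUL(b, z) → z = -10
Step 3: DEC(b) → z = -10
Step 4: NEG(z) → z = 10
Step 5: ABS(z) → z = 10
Step 6: DEC(z) → z = 9
Step 7: ADD(y, z) → z = 9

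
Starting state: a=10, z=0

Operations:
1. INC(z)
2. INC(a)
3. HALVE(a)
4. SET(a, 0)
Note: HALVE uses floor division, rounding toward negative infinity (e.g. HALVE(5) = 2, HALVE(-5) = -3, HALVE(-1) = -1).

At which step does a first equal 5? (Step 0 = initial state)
Step 3

Tracing a:
Initial: a = 10
After step 1: a = 10
After step 2: a = 11
After step 3: a = 5 ← first occurrence
After step 4: a = 0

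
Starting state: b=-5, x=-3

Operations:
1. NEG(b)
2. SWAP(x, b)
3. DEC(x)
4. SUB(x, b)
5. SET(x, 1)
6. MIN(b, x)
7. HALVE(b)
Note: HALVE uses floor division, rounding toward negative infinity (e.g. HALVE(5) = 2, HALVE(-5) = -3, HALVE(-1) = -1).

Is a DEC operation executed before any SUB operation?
Yes

First DEC: step 3
First SUB: step 4
Since 3 < 4, DEC comes first.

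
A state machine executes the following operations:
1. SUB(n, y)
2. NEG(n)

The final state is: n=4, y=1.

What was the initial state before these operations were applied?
n=-3, y=1

Working backwards:
Final state: n=4, y=1
Before step 2 (NEG(n)): n=-4, y=1
Before step 1 (SUB(n, y)): n=-3, y=1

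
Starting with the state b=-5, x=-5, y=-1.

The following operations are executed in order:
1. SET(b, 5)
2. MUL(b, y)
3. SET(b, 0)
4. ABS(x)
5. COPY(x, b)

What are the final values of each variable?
{b: 0, x: 0, y: -1}

Step-by-step execution:
Initial: b=-5, x=-5, y=-1
After step 1 (SET(b, 5)): b=5, x=-5, y=-1
After step 2 (MUL(b, y)): b=-5, x=-5, y=-1
After step 3 (SET(b, 0)): b=0, x=-5, y=-1
After step 4 (ABS(x)): b=0, x=5, y=-1
After step 5 (COPY(x, b)): b=0, x=0, y=-1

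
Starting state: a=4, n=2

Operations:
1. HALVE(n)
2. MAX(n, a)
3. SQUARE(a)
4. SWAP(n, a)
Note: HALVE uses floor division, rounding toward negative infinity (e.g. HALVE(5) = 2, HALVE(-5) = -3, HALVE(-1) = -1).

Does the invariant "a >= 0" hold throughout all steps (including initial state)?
Yes

The invariant holds at every step.

State at each step:
Initial: a=4, n=2
After step 1: a=4, n=1
After step 2: a=4, n=4
After step 3: a=16, n=4
After step 4: a=4, n=16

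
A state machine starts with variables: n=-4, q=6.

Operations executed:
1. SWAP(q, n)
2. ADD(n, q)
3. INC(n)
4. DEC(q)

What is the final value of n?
n = 3

Tracing execution:
Step 1: SWAP(q, n) → n = 6
Step 2: ADD(n, q) → n = 2
Step 3: INC(n) → n = 3
Step 4: DEC(q) → n = 3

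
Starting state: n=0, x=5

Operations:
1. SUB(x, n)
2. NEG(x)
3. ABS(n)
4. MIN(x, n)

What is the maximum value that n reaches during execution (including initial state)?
0

Values of n at each step:
Initial: n = 0 ← maximum
After step 1: n = 0
After step 2: n = 0
After step 3: n = 0
After step 4: n = 0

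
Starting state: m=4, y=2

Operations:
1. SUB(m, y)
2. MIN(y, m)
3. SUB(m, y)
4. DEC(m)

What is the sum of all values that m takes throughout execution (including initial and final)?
7

Values of m at each step:
Initial: m = 4
After step 1: m = 2
After step 2: m = 2
After step 3: m = 0
After step 4: m = -1
Sum = 4 + 2 + 2 + 0 + -1 = 7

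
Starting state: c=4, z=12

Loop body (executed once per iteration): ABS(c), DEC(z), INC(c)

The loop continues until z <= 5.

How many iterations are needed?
7

Tracing iterations:
Initial: c=4, z=12
After iteration 1: c=5, z=11
After iteration 2: c=6, z=10
After iteration 3: c=7, z=9
After iteration 4: c=8, z=8
After iteration 5: c=9, z=7
After iteration 6: c=10, z=6
After iteration 7: c=11, z=5
z <= 5 now holds, so the loop exits after 7 iterations.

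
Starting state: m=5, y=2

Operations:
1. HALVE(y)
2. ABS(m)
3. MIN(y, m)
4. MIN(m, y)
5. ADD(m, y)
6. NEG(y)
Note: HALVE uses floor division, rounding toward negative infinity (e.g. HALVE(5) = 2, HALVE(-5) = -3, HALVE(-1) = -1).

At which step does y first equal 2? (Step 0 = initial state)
Step 0

Tracing y:
Initial: y = 2 ← first occurrence
After step 1: y = 1
After step 2: y = 1
After step 3: y = 1
After step 4: y = 1
After step 5: y = 1
After step 6: y = -1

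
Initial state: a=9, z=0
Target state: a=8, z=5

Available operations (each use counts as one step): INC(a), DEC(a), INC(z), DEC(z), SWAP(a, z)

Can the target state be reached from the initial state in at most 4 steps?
No

The target state cannot be reached within 4 steps.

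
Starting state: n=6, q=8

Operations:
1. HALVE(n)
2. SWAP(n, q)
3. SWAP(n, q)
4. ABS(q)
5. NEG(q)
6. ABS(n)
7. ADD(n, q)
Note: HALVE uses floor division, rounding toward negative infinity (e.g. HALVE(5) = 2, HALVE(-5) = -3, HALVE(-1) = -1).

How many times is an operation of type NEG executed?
1

Counting NEG operations:
Step 5: NEG(q) ← NEG
Total: 1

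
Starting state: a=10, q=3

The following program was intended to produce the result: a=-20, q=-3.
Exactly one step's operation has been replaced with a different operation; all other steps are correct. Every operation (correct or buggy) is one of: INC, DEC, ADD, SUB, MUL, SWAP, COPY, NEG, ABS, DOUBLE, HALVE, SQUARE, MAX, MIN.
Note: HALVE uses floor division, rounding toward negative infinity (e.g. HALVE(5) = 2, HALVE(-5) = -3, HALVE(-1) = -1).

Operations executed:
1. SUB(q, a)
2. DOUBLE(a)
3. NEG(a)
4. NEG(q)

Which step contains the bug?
Step 1

Trace with buggy code:
Initial: a=10, q=3
After step 1: a=10, q=-7
After step 2: a=20, q=-7
After step 3: a=-20, q=-7
After step 4: a=-20, q=7
Actual final a=-20, q=7 ≠ expected a=-20, q=-3.
Step 1 is the only position where a single-operation replacement can produce the expected result.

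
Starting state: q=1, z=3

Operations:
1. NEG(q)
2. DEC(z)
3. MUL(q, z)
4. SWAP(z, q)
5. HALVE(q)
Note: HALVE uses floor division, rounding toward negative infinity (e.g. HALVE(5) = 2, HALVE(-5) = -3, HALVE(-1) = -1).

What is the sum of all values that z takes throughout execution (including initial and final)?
6

Values of z at each step:
Initial: z = 3
After step 1: z = 3
After step 2: z = 2
After step 3: z = 2
After step 4: z = -2
After step 5: z = -2
Sum = 3 + 3 + 2 + 2 + -2 + -2 = 6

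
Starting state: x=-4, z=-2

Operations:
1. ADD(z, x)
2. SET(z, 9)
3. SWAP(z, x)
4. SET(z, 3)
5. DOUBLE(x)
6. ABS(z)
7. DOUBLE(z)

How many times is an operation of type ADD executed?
1

Counting ADD operations:
Step 1: ADD(z, x) ← ADD
Total: 1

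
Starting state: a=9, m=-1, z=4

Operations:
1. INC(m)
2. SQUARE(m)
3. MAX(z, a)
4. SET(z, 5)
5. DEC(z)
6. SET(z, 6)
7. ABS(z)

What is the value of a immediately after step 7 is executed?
a = 9

Tracing a through execution:
Initial: a = 9
After step 1 (INC(m)): a = 9
After step 2 (SQUARE(m)): a = 9
After step 3 (MAX(z, a)): a = 9
After step 4 (SET(z, 5)): a = 9
After step 5 (DEC(z)): a = 9
After step 6 (SET(z, 6)): a = 9
After step 7 (ABS(z)): a = 9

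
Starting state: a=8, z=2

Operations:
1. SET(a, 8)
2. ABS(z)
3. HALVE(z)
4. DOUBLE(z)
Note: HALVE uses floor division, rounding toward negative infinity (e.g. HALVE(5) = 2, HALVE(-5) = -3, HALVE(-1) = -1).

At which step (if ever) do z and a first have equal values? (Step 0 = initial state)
Never

z and a never become equal during execution.

Comparing values at each step:
Initial: z=2, a=8
After step 1: z=2, a=8
After step 2: z=2, a=8
After step 3: z=1, a=8
After step 4: z=2, a=8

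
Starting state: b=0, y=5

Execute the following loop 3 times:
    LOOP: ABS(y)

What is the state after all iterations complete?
b=0, y=5

Iteration trace:
Start: b=0, y=5
After iteration 1: b=0, y=5
After iteration 2: b=0, y=5
After iteration 3: b=0, y=5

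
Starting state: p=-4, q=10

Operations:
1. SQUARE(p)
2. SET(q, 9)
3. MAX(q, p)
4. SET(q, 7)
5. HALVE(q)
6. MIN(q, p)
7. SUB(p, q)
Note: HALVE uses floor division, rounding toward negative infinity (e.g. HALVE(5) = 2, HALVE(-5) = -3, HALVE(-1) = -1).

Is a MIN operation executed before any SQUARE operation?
No

First MIN: step 6
First SQUARE: step 1
Since 6 > 1, SQUARE comes first.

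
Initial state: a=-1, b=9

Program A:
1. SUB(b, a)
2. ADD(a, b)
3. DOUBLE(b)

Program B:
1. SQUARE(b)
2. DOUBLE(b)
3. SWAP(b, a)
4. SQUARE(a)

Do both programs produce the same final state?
No

Program A final state: a=9, b=20
Program B final state: a=26244, b=-1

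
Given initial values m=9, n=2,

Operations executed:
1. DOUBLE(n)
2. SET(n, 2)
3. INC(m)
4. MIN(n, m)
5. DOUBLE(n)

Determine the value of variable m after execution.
m = 10

Tracing execution:
Step 1: DOUBLE(n) → m = 9
Step 2: SET(n, 2) → m = 9
Step 3: INC(m) → m = 10
Step 4: MIN(n, m) → m = 10
Step 5: DOUBLE(n) → m = 10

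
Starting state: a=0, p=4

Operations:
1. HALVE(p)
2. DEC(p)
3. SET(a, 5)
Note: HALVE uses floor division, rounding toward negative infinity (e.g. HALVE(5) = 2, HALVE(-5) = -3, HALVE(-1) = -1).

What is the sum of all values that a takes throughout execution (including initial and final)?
5

Values of a at each step:
Initial: a = 0
After step 1: a = 0
After step 2: a = 0
After step 3: a = 5
Sum = 0 + 0 + 0 + 5 = 5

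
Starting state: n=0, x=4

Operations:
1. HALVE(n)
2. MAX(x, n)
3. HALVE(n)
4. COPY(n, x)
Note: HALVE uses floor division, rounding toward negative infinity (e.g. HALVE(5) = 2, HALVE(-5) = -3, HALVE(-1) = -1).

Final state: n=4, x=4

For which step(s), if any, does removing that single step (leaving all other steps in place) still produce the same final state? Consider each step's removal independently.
Step(s) 1, 2, 3

Testing removal of each single step:
Without step 1: final = n=4, x=4 (same)
Without step 2: final = n=4, x=4 (same)
Without step 3: final = n=4, x=4 (same)
Without step 4: final = n=0, x=4 (different)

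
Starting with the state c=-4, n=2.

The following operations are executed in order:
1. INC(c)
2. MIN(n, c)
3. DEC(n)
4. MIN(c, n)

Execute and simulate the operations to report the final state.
{c: -4, n: -4}

Step-by-step execution:
Initial: c=-4, n=2
After step 1 (INC(c)): c=-3, n=2
After step 2 (MIN(n, c)): c=-3, n=-3
After step 3 (DEC(n)): c=-3, n=-4
After step 4 (MIN(c, n)): c=-4, n=-4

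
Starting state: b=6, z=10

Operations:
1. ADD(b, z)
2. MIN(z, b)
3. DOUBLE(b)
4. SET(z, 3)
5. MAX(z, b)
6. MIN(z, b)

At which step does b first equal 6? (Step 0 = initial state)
Step 0

Tracing b:
Initial: b = 6 ← first occurrence
After step 1: b = 16
After step 2: b = 16
After step 3: b = 32
After step 4: b = 32
After step 5: b = 32
After step 6: b = 32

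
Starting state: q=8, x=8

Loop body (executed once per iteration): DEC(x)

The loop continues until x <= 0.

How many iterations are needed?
8

Tracing iterations:
Initial: q=8, x=8
After iteration 1: q=8, x=7
After iteration 2: q=8, x=6
After iteration 3: q=8, x=5
After iteration 4: q=8, x=4
After iteration 5: q=8, x=3
After iteration 6: q=8, x=2
After iteration 7: q=8, x=1
After iteration 8: q=8, x=0
x <= 0 now holds, so the loop exits after 8 iterations.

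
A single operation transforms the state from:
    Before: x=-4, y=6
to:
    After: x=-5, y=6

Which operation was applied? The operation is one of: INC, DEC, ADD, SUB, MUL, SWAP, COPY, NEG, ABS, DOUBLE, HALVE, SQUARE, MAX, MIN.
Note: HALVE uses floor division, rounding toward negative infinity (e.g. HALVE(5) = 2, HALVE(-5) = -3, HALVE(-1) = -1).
DEC(x)

Analyzing the change:
Before: x=-4, y=6
After: x=-5, y=6
Variable x changed from -4 to -5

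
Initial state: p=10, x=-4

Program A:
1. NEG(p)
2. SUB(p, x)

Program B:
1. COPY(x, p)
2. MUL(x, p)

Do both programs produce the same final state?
No

Program A final state: p=-6, x=-4
Program B final state: p=10, x=100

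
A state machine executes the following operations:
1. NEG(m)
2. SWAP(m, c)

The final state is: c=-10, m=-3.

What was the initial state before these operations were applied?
c=-3, m=10

Working backwards:
Final state: c=-10, m=-3
Before step 2 (SWAP(m, c)): c=-3, m=-10
Before step 1 (NEG(m)): c=-3, m=10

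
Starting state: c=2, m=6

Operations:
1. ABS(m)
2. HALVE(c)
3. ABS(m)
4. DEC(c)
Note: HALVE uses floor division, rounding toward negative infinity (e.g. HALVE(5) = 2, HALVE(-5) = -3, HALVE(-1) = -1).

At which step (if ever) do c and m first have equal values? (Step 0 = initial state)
Never

c and m never become equal during execution.

Comparing values at each step:
Initial: c=2, m=6
After step 1: c=2, m=6
After step 2: c=1, m=6
After step 3: c=1, m=6
After step 4: c=0, m=6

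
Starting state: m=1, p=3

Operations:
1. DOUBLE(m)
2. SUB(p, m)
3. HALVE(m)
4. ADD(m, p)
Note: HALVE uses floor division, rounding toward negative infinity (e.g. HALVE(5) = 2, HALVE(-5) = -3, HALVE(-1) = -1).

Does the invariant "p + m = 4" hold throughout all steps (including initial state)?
No, violated after step 1

The invariant is violated after step 1.

State at each step:
Initial: m=1, p=3
After step 1: m=2, p=3
After step 2: m=2, p=1
After step 3: m=1, p=1
After step 4: m=2, p=1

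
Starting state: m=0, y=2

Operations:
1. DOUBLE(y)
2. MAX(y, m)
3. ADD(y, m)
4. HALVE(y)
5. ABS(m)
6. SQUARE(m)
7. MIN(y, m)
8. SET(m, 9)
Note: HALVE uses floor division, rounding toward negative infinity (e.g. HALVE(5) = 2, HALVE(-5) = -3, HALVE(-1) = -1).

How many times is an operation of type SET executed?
1

Counting SET operations:
Step 8: SET(m, 9) ← SET
Total: 1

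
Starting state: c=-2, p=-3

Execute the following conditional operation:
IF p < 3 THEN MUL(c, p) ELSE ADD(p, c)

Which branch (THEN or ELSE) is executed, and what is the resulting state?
Branch: THEN, Final state: c=6, p=-3

Evaluating condition: p < 3
p = -3
Condition is True, so THEN branch executes
After MUL(c, p): c=6, p=-3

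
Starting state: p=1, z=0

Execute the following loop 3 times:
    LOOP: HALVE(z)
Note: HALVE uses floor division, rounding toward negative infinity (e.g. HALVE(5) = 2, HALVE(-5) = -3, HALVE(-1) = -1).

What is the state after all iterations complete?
p=1, z=0

Iteration trace:
Start: p=1, z=0
After iteration 1: p=1, z=0
After iteration 2: p=1, z=0
After iteration 3: p=1, z=0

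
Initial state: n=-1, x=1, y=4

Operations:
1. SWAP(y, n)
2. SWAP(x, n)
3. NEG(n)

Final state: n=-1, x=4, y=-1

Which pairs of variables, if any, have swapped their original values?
None

Comparing initial and final values:
y: 4 → -1
x: 1 → 4
n: -1 → -1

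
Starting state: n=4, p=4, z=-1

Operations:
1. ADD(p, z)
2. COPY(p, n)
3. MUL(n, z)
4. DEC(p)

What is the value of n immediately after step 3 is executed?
n = -4

Tracing n through execution:
Initial: n = 4
After step 1 (ADD(p, z)): n = 4
After step 2 (COPY(p, n)): n = 4
After step 3 (MUL(n, z)): n = -4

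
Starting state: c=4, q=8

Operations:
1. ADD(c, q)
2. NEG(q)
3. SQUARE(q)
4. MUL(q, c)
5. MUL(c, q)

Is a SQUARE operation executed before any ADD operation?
No

First SQUARE: step 3
First ADD: step 1
Since 3 > 1, ADD comes first.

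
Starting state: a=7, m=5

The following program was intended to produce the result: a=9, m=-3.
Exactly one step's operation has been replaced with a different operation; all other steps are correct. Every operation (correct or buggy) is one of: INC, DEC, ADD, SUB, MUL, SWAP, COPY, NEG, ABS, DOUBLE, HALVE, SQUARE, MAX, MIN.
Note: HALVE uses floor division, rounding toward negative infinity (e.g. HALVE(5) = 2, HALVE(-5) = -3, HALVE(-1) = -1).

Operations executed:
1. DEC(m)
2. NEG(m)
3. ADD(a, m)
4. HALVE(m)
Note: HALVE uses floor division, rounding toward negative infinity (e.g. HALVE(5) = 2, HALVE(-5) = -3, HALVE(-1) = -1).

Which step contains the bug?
Step 1

Trace with buggy code:
Initial: a=7, m=5
After step 1: a=7, m=4
After step 2: a=7, m=-4
After step 3: a=3, m=-4
After step 4: a=3, m=-2
Actual final a=3, m=-2 ≠ expected a=9, m=-3.
Step 1 is the only position where a single-operation replacement can produce the expected result.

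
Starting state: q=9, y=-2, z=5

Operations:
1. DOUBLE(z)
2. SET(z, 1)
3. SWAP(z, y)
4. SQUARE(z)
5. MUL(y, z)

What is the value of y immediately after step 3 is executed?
y = 1

Tracing y through execution:
Initial: y = -2
After step 1 (DOUBLE(z)): y = -2
After step 2 (SET(z, 1)): y = -2
After step 3 (SWAP(z, y)): y = 1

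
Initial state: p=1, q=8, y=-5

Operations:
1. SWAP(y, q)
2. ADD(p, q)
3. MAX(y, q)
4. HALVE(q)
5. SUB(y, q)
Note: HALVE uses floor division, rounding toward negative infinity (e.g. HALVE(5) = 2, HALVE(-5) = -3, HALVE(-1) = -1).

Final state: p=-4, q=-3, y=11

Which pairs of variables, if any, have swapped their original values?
None

Comparing initial and final values:
q: 8 → -3
p: 1 → -4
y: -5 → 11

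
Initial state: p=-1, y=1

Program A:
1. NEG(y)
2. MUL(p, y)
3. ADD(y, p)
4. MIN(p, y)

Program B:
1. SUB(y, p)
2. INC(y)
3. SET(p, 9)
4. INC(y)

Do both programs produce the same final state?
No

Program A final state: p=0, y=0
Program B final state: p=9, y=4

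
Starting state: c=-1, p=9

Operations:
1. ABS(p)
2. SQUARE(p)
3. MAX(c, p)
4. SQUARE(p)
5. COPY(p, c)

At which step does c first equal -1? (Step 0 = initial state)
Step 0

Tracing c:
Initial: c = -1 ← first occurrence
After step 1: c = -1
After step 2: c = -1
After step 3: c = 81
After step 4: c = 81
After step 5: c = 81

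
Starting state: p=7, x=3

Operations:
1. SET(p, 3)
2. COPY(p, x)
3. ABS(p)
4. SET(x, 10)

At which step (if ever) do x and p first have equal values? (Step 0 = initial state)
Step 1

x and p first become equal after step 1.

Comparing values at each step:
Initial: x=3, p=7
After step 1: x=3, p=3 ← equal!
After step 2: x=3, p=3 ← equal!
After step 3: x=3, p=3 ← equal!
After step 4: x=10, p=3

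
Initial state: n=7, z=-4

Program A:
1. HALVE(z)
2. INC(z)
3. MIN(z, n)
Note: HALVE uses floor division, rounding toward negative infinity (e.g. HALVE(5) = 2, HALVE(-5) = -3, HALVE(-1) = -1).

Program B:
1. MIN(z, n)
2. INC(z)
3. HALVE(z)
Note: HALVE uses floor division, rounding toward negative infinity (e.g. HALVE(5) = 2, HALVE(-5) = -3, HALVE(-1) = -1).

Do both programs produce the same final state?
No

Program A final state: n=7, z=-1
Program B final state: n=7, z=-2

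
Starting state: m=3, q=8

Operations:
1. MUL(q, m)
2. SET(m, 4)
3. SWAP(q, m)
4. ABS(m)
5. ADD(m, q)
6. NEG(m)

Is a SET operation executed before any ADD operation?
Yes

First SET: step 2
First ADD: step 5
Since 2 < 5, SET comes first.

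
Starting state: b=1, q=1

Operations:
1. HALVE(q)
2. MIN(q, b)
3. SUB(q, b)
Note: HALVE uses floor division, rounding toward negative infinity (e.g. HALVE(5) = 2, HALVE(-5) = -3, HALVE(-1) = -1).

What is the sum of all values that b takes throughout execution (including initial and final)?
4

Values of b at each step:
Initial: b = 1
After step 1: b = 1
After step 2: b = 1
After step 3: b = 1
Sum = 1 + 1 + 1 + 1 = 4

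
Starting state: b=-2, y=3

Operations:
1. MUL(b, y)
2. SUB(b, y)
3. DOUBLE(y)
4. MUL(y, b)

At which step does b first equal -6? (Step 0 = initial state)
Step 1

Tracing b:
Initial: b = -2
After step 1: b = -6 ← first occurrence
After step 2: b = -9
After step 3: b = -9
After step 4: b = -9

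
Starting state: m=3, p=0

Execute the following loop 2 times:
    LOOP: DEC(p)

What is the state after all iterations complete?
m=3, p=-2

Iteration trace:
Start: m=3, p=0
After iteration 1: m=3, p=-1
After iteration 2: m=3, p=-2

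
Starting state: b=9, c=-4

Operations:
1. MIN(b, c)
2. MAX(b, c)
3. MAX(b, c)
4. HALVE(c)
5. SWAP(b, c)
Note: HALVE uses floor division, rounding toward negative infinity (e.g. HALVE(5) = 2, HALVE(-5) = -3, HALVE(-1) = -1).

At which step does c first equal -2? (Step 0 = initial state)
Step 4

Tracing c:
Initial: c = -4
After step 1: c = -4
After step 2: c = -4
After step 3: c = -4
After step 4: c = -2 ← first occurrence
After step 5: c = -4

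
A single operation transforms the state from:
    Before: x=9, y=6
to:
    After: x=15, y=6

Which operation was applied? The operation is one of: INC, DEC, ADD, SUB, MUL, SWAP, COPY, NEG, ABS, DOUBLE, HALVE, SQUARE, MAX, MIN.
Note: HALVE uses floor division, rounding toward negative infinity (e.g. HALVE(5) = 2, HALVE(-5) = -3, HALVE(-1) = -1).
ADD(x, y)

Analyzing the change:
Before: x=9, y=6
After: x=15, y=6
Variable x changed from 9 to 15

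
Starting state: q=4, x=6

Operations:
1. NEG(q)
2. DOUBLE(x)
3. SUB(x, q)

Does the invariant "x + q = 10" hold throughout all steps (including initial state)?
No, violated after step 1

The invariant is violated after step 1.

State at each step:
Initial: q=4, x=6
After step 1: q=-4, x=6
After step 2: q=-4, x=12
After step 3: q=-4, x=16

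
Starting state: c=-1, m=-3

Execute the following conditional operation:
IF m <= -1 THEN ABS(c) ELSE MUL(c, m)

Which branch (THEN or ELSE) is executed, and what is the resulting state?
Branch: THEN, Final state: c=1, m=-3

Evaluating condition: m <= -1
m = -3
Condition is True, so THEN branch executes
After ABS(c): c=1, m=-3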